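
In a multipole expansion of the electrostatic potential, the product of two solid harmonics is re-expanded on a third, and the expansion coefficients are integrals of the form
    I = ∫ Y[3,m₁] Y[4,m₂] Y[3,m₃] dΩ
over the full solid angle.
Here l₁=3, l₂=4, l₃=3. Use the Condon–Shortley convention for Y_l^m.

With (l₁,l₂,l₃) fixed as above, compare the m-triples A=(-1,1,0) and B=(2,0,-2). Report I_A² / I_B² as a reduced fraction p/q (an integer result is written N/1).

Shared (l₁,l₂,l₃)=(3,4,3): N and (l;000)² cancel in I_A²/I_B².
A: Δ = 4!·2!·4!/11! = 1/34650; Racah Σ t=2..4: t=2:+1/48 t=3:−1/24 t=4:+1/288 = -5/288; ⇒ 3j(3 4 3; -1 1 0)² = 5/462, sgn +1
B: Δ = 4!·2!·4!/11! = 1/34650; Racah Σ t=0..1: t=0:+1/576 t=1:−1/72 = -7/576; ⇒ 3j(3 4 3; 2 0 -2)² = 7/198, sgn +1
I_A²/I_B² = (5/462)/(7/198) = 15/49

15/49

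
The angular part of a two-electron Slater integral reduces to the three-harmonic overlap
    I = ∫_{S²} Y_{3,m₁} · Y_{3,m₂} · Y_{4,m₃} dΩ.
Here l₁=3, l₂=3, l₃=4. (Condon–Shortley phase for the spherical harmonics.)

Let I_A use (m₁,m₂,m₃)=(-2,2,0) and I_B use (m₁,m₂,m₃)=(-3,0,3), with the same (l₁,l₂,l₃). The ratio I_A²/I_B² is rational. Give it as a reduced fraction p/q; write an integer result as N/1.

7/9

Shared (l₁,l₂,l₃)=(3,3,4): N and (l;000)² cancel in I_A²/I_B².
A: Δ = 2!·4!·4!/11! = 1/34650; Racah Σ t=1..2: t=1:−1/576 t=2:+1/72 = 7/576; ⇒ 3j(3 3 4; -2 2 0)² = 7/198, sgn +1
B: Δ = 2!·4!·4!/11! = 1/34650; Racah Σ t=2..2: t=2:+1/288 = 1/288; ⇒ 3j(3 3 4; -3 0 3)² = 1/22, sgn -1
I_A²/I_B² = (7/198)/(1/22) = 7/9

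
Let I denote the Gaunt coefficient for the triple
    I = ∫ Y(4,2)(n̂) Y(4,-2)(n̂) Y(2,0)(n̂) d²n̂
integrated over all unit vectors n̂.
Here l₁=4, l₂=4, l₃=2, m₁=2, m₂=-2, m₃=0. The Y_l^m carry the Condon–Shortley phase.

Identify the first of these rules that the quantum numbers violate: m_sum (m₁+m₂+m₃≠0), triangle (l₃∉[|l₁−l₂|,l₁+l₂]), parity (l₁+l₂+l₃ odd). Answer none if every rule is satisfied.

none

m₁+m₂+m₃ = 2 − 2 + 0 = 0  ✓
triangle: |4−4|=0 ≤ l₃=2 ≤ 4+4=8  ✓
parity: l₁+l₂+l₃ = 10 is even  ✓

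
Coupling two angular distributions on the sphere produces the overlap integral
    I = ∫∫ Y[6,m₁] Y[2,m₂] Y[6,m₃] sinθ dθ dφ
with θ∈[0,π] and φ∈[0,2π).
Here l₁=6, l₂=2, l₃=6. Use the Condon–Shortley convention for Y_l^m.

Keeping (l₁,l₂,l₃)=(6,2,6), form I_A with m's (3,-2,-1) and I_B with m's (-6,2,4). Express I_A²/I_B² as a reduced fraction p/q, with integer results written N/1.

l's match ⇒ only the (l;m) 3-j factors differ between A and B.
A: triangle coeff Δ(6,2,6) = 1/90090; Σ_t [0,0]: t=0:+1/120960 = 1/120960; (3j)²=24/1001 [(6 2 6; 3 -2 -1)], sign=-1
B: triangle coeff Δ(6,2,6) = 1/90090; Σ_t [2,2]: t=2:+1/14515200 = 1/14515200; (3j)²=2/455 [(6 2 6; -6 2 4)], sign=+1
I_A²/I_B² = (24/1001)/(2/455) = 60/11

60/11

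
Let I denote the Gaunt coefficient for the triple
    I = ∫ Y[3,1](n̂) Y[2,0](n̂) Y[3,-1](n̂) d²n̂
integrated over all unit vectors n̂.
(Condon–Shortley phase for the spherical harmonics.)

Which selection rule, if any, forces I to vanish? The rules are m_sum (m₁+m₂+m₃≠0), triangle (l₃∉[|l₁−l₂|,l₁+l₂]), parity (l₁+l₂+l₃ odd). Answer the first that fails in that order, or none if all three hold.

Σmᵢ = 0  ✓
l₃∈[|l₁−l₂|,l₁+l₂]=[1,5], have l₃=3  ✓
Σlᵢ = 8 ⇒ even  ✓

none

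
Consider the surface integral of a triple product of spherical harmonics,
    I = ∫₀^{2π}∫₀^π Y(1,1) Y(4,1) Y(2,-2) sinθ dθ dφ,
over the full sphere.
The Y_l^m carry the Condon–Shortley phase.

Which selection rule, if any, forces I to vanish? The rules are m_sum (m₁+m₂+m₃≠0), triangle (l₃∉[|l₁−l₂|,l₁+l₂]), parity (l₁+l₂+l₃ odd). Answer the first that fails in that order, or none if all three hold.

azimuthal sum: 1 + 1 − 2 = 0  ✓
3 ≤ 2 ≤ 5 (triangle on l)  ✗
L = 1 + 4 + 2 = 7 (odd)

triangle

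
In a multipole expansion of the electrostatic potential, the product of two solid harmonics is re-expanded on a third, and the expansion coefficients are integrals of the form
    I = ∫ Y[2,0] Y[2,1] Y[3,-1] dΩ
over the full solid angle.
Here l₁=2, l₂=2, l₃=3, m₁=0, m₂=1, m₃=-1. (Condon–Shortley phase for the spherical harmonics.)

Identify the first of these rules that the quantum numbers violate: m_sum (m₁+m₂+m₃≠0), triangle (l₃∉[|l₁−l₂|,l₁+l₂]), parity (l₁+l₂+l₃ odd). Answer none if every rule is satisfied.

m₁+m₂+m₃ = 0 + 1 − 1 = 0  ✓
triangle: |2−2|=0 ≤ l₃=3 ≤ 2+2=4  ✓
parity: l₁+l₂+l₃ = 7 is odd  ✗

parity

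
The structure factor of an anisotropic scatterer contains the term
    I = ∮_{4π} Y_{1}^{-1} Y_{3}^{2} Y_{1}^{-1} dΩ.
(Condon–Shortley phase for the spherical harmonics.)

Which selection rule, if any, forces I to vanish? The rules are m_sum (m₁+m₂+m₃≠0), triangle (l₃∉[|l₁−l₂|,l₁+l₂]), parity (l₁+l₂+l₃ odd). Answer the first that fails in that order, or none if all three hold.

triangle

Σmᵢ = 0  ✓
l₃∈[|l₁−l₂|,l₁+l₂]=[2,4], have l₃=1  ✗
Σlᵢ = 5 ⇒ odd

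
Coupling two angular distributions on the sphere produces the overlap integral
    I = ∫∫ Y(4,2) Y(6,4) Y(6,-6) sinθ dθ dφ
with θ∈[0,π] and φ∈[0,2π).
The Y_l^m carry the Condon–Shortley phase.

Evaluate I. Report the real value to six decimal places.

0.174397

Rules hold: Σm=0, L=16 even, 2≤6≤10.
N = 9·13·13 = 1521
Δ = 4!·4!·8!/17! = 1/15315300
Racah Σ t=0..4: t=0:+1/829440 t=1:−1/25920 t=2:+1/9216 t=3:−1/25920 t=4:+1/829440 = 7/207360
⇒ 3j(4 6 6; 0 0 0)² = 28/2431, sgn +1
Racah Σ t=2..2: t=2:+1/3870720 = 1/3870720
⇒ 3j(4 6 6; 2 4 -6)² = 135/6188, sgn +1
4πI² = N·(3j₀)²·(3jₘ)² = 1215/3179
I = +1·√(0.382196/4π) = 0.17439657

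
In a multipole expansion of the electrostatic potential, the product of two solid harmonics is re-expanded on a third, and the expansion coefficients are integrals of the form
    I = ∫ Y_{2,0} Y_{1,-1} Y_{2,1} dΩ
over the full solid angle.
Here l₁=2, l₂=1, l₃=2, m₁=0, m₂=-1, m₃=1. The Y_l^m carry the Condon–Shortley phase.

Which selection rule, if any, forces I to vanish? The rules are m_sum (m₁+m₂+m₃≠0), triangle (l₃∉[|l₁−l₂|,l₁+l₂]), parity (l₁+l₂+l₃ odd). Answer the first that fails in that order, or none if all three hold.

azimuthal sum: 0 − 1 + 1 = 0  ✓
1 ≤ 2 ≤ 3 (triangle on l)  ✓
L = 2 + 1 + 2 = 5 (odd)  ✗

parity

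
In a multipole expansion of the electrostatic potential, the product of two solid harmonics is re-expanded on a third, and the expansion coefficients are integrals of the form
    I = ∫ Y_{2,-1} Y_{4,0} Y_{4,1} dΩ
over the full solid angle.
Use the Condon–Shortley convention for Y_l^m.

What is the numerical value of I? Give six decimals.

-0.044869

Rules hold: Σm=0, L=10 even, 2≤4≤6.
N = 5·9·9 = 405
Δ = 2!·2!·6!/11! = 1/13860
Racah Σ t=0..2: t=0:+1/192 t=1:−1/36 t=2:+1/192 = -5/288
⇒ 3j(2 4 4; 0 0 0)² = 20/693, sgn -1
Racah Σ t=1..2: t=1:−1/72 t=2:+1/96 = -1/288
⇒ 3j(2 4 4; -1 0 1)² = 1/462, sgn +1
4πI² = N·(3j₀)²·(3jₘ)² = 150/5929
I = -1·√(0.0252994/4π) = -0.04486937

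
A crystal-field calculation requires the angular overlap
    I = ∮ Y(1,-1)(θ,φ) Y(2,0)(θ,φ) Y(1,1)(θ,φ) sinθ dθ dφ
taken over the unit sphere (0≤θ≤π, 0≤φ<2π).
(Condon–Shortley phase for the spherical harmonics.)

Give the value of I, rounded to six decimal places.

0.126157

Checks pass: Σm=0; 4 even; l₃=1∈[1,3].
(2·1+1)(2·2+1)(2·1+1) = 45
Δ: 2! 0! 2! / 5! → 1/30
sum: t=1:−1/1 = -1/1
3j²(1 2 1; 0 0 0) = Δ·Π!·Σ² = 2/15  (sign +1)
sum: t=2:+1/4 = 1/4
3j²(1 2 1; -1 0 1) = Δ·Π!·Σ² = 1/30  (sign +1)
combine: 4πI² = 45·2/15·1/30 = 1/5
take √, sign +1: I = 0.12615663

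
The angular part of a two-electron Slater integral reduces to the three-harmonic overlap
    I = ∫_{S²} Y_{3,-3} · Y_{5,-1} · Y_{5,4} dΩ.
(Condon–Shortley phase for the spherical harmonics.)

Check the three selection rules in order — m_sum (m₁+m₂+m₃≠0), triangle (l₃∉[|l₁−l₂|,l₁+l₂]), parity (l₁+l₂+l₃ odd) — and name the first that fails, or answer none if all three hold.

parity

m₁+m₂+m₃ = -3 − 1 + 4 = 0  ✓
triangle: |3−5|=2 ≤ l₃=5 ≤ 3+5=8  ✓
parity: l₁+l₂+l₃ = 13 is odd  ✗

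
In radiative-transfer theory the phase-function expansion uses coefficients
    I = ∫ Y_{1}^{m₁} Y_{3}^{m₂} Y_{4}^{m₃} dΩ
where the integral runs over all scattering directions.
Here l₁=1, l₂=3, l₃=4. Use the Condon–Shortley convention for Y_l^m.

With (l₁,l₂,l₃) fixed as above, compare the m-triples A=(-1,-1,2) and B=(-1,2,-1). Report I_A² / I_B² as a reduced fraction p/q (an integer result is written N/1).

5/1

l's match ⇒ only the (l;m) 3-j factors differ between A and B.
A: triangle coeff Δ(1,3,4) = 1/252; Σ_t [0,0]: t=0:+1/96 = 1/96; (3j)²=5/84 [(1 3 4; -1 -1 2)], sign=+1
B: triangle coeff Δ(1,3,4) = 1/252; Σ_t [0,0]: t=0:+1/240 = 1/240; (3j)²=1/84 [(1 3 4; -1 2 -1)], sign=-1
I_A²/I_B² = (5/84)/(1/84) = 5/1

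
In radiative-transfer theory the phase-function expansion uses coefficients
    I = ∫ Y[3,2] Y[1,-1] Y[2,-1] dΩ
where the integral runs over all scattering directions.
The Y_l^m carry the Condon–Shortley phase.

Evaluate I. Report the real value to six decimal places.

Rules hold: Σm=0, L=6 even, 2≤2≤4.
N = 7·3·5 = 105
Δ = 2!·4!·0!/7! = 1/105
Racah Σ t=1..1: t=1:−1/4 = -1/4
⇒ 3j(3 1 2; 0 0 0)² = 3/35, sgn -1
Racah Σ t=0..0: t=0:+1/12 = 1/12
⇒ 3j(3 1 2; 2 -1 -1)² = 2/21, sgn -1
4πI² = N·(3j₀)²·(3jₘ)² = 6/7
I = +1·√(0.857143/4π) = 0.26116903

0.261169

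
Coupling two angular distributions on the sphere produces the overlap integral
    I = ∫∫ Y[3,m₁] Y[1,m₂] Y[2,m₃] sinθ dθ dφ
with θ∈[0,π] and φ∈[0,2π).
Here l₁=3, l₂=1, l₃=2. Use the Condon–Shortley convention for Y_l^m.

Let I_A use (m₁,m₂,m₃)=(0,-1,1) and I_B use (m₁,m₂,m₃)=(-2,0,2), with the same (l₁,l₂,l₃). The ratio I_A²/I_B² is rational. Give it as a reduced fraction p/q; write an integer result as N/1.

3/5

Same 3,1,2: normalisation and zero-m 3j drop out of the ratio.
A: Δ: 2! 4! 0! / 7! → 1/105; sum: t=0:+1/12 = 1/12; 3j²(3 1 2; 0 -1 1) = Δ·Π!·Σ² = 1/35  (sign -1)
B: Δ: 2! 4! 0! / 7! → 1/105; sum: t=1:−1/24 = -1/24; 3j²(3 1 2; -2 0 2) = Δ·Π!·Σ² = 1/21  (sign -1)
I_A²/I_B² = (1/35)/(1/21) = 3/5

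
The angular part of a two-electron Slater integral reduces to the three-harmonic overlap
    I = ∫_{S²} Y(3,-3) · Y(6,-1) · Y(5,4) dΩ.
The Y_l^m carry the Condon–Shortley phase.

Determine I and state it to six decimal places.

0.072068

Checks pass: Σm=0; 14 even; l₃=5∈[3,9].
(2·3+1)(2·6+1)(2·5+1) = 1001
Δ: 4! 2! 8! / 15! → 1/675675
sum: t=1:−1/8640 t=2:+1/2304 t=3:−1/8640 = 7/34560
3j²(3 6 5; 0 0 0) = Δ·Π!·Σ² = 7/429  (sign -1)
sum: t=4:+1/241920 = 1/241920
3j²(3 6 5; -3 -1 4) = Δ·Π!·Σ² = 4/1001  (sign -1)
combine: 4πI² = 1001·7/429·4/1001 = 28/429
take √, sign +1: I = 0.07206849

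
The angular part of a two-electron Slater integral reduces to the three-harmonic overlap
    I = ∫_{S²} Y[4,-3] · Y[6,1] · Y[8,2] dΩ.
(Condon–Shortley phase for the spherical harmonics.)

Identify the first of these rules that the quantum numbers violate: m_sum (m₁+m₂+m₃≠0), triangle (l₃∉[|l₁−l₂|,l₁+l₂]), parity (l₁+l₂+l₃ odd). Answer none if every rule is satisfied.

none

m₁+m₂+m₃ = -3 + 1 + 2 = 0  ✓
triangle: |4−6|=2 ≤ l₃=8 ≤ 4+6=10  ✓
parity: l₁+l₂+l₃ = 18 is even  ✓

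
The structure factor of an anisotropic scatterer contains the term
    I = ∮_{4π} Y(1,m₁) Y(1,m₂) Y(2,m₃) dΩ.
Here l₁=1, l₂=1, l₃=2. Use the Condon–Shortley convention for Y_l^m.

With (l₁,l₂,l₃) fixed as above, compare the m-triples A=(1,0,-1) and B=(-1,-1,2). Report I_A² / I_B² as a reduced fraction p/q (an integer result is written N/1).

l's match ⇒ only the (l;m) 3-j factors differ between A and B.
A: triangle coeff Δ(1,1,2) = 1/30; Σ_t [0,0]: t=0:+1/2 = 1/2; (3j)²=1/10 [(1 1 2; 1 0 -1)], sign=-1
B: triangle coeff Δ(1,1,2) = 1/30; Σ_t [0,0]: t=0:+1/4 = 1/4; (3j)²=1/5 [(1 1 2; -1 -1 2)], sign=+1
I_A²/I_B² = (1/10)/(1/5) = 1/2

1/2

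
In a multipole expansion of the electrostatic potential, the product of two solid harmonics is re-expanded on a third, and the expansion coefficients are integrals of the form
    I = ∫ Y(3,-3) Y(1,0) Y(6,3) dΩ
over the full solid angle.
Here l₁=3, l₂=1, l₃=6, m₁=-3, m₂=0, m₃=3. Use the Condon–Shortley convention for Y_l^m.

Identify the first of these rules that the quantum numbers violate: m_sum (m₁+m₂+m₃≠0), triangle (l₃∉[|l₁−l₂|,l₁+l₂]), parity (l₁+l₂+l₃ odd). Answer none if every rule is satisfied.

triangle

m₁+m₂+m₃ = -3 + 0 + 3 = 0  ✓
triangle: |3−1|=2 ≤ l₃=6 ≤ 3+1=4  ✗
parity: l₁+l₂+l₃ = 10 is even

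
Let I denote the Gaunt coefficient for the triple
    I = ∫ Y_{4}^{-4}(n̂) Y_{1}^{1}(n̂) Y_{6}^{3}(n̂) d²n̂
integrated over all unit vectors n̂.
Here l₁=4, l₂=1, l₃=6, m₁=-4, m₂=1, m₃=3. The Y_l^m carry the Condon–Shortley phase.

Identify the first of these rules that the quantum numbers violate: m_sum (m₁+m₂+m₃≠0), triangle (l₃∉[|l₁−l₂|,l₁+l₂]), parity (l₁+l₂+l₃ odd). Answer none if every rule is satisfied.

triangle

Σmᵢ = 0  ✓
l₃∈[|l₁−l₂|,l₁+l₂]=[3,5], have l₃=6  ✗
Σlᵢ = 11 ⇒ odd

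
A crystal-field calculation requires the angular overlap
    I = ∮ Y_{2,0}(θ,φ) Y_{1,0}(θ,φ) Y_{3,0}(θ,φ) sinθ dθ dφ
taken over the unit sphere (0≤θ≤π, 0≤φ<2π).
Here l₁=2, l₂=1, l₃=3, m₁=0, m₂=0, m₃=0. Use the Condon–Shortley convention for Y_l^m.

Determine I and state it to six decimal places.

Checks pass: Σm=0; 6 even; l₃=3∈[1,3].
(2·2+1)(2·1+1)(2·3+1) = 105
Δ: 0! 4! 2! / 7! → 1/105
sum: t=0:+1/4 = 1/4
3j²(2 1 3; 0 0 0) = Δ·Π!·Σ² = 3/35  (sign -1)
(m-triple is (0,0,0) — same symbol as above.)
combine: 4πI² = 105·3/35·3/35 = 27/35
take √, sign +1: I = 0.24776670

0.247767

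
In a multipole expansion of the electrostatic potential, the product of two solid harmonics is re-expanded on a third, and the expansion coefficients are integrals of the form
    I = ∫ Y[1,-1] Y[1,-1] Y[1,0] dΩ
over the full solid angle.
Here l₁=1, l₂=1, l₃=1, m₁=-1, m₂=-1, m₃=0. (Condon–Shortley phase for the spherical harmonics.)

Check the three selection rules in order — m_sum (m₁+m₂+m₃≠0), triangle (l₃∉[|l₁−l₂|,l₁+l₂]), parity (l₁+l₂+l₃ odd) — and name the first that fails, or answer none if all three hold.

m_sum

m₁+m₂+m₃ = -1 − 1 + 0 = -2  ✗
triangle: |1−1|=0 ≤ l₃=1 ≤ 1+1=2
parity: l₁+l₂+l₃ = 3 is odd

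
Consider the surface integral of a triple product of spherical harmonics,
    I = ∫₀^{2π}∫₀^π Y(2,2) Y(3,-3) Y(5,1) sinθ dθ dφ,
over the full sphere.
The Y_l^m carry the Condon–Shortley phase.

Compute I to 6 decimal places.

-0.023961

m-sum 0 ✓  L=10 even ✓  1≤5≤5 ✓
Π(2lᵢ+1) = 5×7×11 = 385
triangle coeff Δ(2,3,5) = 1/2310
Σ_t [0,0]: t=0:+1/144 = 1/144
(3j)²=10/231 [(2 3 5; 0 0 0)], sign=-1
Σ_t [0,0]: t=0:+1/17280 = 1/17280
(3j)²=1/2310 [(2 3 5; 2 -3 1)], sign=+1
⇒ 4πI² = 5/693
I = (-1)√(5/693/(4π)) = -0.02396147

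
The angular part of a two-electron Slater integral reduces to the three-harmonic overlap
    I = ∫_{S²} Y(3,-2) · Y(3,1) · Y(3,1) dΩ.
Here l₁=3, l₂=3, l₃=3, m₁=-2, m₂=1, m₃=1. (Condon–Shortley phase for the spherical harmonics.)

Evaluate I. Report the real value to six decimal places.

0.000000

L=9 odd ⇒ parity kills the (l;000) factor ⇒ I = 0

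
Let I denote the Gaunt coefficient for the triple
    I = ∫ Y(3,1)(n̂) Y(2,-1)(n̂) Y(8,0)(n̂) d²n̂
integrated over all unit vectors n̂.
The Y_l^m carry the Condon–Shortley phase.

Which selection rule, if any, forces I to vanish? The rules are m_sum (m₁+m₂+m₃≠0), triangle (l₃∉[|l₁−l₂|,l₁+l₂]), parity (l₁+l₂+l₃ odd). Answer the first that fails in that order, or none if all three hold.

triangle

m₁+m₂+m₃ = 1 − 1 + 0 = 0  ✓
triangle: |3−2|=1 ≤ l₃=8 ≤ 3+2=5  ✗
parity: l₁+l₂+l₃ = 13 is odd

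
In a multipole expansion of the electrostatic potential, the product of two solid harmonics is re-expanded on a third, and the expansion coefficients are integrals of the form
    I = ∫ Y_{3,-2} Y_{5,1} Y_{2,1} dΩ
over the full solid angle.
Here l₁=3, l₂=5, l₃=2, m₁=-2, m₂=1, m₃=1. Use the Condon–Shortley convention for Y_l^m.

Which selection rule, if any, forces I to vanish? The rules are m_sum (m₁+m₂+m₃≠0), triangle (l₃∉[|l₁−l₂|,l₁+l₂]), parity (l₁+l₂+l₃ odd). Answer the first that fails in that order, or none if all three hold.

azimuthal sum: -2 + 1 + 1 = 0  ✓
2 ≤ 2 ≤ 8 (triangle on l)  ✓
L = 3 + 5 + 2 = 10 (even)  ✓

none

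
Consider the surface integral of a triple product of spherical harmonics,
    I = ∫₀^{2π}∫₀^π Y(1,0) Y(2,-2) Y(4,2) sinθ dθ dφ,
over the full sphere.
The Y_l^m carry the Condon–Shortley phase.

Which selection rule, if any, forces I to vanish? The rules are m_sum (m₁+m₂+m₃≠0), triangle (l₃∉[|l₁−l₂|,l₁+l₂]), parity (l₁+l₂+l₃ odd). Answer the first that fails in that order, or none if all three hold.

m₁+m₂+m₃ = 0 − 2 + 2 = 0  ✓
triangle: |1−2|=1 ≤ l₃=4 ≤ 1+2=3  ✗
parity: l₁+l₂+l₃ = 7 is odd

triangle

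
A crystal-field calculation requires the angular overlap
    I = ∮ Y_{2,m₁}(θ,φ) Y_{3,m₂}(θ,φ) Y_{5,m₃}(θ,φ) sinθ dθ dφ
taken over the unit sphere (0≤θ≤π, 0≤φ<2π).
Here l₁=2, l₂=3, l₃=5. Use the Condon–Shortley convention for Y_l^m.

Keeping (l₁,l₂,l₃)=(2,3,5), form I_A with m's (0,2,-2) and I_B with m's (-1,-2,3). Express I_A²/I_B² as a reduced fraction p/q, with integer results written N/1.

9/16

Shared (l₁,l₂,l₃)=(2,3,5): N and (l;000)² cancel in I_A²/I_B².
A: Δ = 0!·4!·6!/11! = 1/2310; Racah Σ t=0..0: t=0:+1/480 = 1/480; ⇒ 3j(2 3 5; 0 2 -2)² = 3/110, sgn -1
B: Δ = 0!·4!·6!/11! = 1/2310; Racah Σ t=0..0: t=0:+1/720 = 1/720; ⇒ 3j(2 3 5; -1 -2 3)² = 8/165, sgn +1
I_A²/I_B² = (3/110)/(8/165) = 9/16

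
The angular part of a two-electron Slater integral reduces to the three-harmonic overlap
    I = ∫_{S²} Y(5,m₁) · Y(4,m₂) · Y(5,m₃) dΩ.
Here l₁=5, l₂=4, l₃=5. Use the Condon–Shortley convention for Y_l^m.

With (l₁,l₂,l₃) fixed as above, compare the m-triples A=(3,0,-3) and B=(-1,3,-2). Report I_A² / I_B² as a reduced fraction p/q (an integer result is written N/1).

36/5

Shared (l₁,l₂,l₃)=(5,4,5): N and (l;000)² cancel in I_A²/I_B².
A: Δ = 4!·6!·4!/15! = 1/3153150; Racah Σ t=0..2: t=0:+1/27648 t=1:−1/4320 t=2:+1/11520 = -1/9216; ⇒ 3j(5 4 5; 3 0 -3)² = 2/143, sgn -1
B: Δ = 4!·6!·4!/15! = 1/3153150; Racah Σ t=3..4: t=3:−1/5184 t=4:+1/6912 = -1/20736; ⇒ 3j(5 4 5; -1 3 -2)² = 5/2574, sgn +1
I_A²/I_B² = (2/143)/(5/2574) = 36/5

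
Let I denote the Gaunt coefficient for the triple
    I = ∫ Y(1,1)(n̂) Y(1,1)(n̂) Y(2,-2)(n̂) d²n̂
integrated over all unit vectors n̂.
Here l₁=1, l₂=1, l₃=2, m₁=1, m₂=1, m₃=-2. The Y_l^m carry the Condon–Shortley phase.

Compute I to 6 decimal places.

Checks pass: Σm=0; 4 even; l₃=2∈[0,2].
(2·1+1)(2·1+1)(2·2+1) = 45
Δ: 0! 2! 2! / 5! → 1/30
sum: t=0:+1/1 = 1/1
3j²(1 1 2; 0 0 0) = Δ·Π!·Σ² = 2/15  (sign +1)
sum: t=0:+1/4 = 1/4
3j²(1 1 2; 1 1 -2) = Δ·Π!·Σ² = 1/5  (sign +1)
combine: 4πI² = 45·2/15·1/5 = 6/5
take √, sign +1: I = 0.30901936

0.309019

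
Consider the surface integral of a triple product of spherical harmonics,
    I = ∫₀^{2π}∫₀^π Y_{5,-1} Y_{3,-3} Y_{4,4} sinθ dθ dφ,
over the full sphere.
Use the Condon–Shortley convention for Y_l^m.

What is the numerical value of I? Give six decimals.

0.050679

m-sum 0 ✓  L=12 even ✓  2≤4≤8 ✓
Π(2lᵢ+1) = 11×7×9 = 693
triangle coeff Δ(5,3,4) = 1/180180
Σ_t [1,3]: t=1:−1/576 t=2:+1/144 t=3:−1/576 = 1/288
(3j)²=20/1001 [(5 3 4; 0 0 0)], sign=+1
Σ_t [0,0]: t=0:+1/34560 = 1/34560
(3j)²=1/429 [(5 3 4; -1 -3 4)], sign=+1
⇒ 4πI² = 60/1859
I = (+1)√(60/1859/(4π)) = 0.05067935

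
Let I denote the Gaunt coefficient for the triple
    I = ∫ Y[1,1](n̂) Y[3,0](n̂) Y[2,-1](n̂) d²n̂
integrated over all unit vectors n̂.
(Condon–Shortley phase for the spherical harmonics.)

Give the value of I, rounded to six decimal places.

m-sum 0 ✓  L=6 even ✓  2≤2≤4 ✓
Π(2lᵢ+1) = 3×7×5 = 105
triangle coeff Δ(1,3,2) = 1/105
Σ_t [1,1]: t=1:−1/4 = -1/4
(3j)²=3/35 [(1 3 2; 0 0 0)], sign=-1
Σ_t [0,0]: t=0:+1/12 = 1/12
(3j)²=1/35 [(1 3 2; 1 0 -1)], sign=-1
⇒ 4πI² = 9/35
I = (+1)√(9/35/(4π)) = 0.14304817

0.143048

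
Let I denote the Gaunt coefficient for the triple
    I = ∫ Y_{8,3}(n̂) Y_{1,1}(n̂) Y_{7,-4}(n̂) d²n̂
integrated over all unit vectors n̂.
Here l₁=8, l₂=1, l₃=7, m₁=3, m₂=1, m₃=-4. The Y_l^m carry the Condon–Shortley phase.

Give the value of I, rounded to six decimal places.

-0.096758

Checks pass: Σm=0; 16 even; l₃=7∈[7,9].
(2·8+1)(2·1+1)(2·7+1) = 765
Δ: 2! 14! 0! / 17! → 1/2040
sum: t=1:−1/25401600 = -1/25401600
3j²(8 1 7; 0 0 0) = Δ·Π!·Σ² = 8/255  (sign +1)
sum: t=2:+1/479001600 = 1/479001600
3j²(8 1 7; 3 1 -4) = Δ·Π!·Σ² = 1/204  (sign -1)
combine: 4πI² = 765·8/255·1/204 = 2/17
take √, sign -1: I = -0.09675772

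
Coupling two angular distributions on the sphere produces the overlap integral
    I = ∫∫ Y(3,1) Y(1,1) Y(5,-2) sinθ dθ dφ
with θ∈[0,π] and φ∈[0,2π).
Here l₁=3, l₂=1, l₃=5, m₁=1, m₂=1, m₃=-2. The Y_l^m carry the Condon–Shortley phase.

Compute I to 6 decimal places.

0.000000

|3−1|≤5≤3+1 violated ⇒ I = 0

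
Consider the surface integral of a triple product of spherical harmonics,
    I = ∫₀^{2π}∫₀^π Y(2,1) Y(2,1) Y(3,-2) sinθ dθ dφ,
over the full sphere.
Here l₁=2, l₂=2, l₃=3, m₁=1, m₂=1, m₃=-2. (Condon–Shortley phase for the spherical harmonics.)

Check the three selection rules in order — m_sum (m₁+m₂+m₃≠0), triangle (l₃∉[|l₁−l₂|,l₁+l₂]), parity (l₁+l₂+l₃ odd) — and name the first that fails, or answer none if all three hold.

parity

m₁+m₂+m₃ = 1 + 1 − 2 = 0  ✓
triangle: |2−2|=0 ≤ l₃=3 ≤ 2+2=4  ✓
parity: l₁+l₂+l₃ = 7 is odd  ✗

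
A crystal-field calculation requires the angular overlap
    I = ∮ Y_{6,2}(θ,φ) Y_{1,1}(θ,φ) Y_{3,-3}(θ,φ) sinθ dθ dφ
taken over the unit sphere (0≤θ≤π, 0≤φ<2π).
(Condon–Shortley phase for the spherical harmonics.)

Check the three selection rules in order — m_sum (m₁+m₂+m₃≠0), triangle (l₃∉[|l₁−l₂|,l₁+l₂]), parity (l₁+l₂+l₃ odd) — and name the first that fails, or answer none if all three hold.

m₁+m₂+m₃ = 2 + 1 − 3 = 0  ✓
triangle: |6−1|=5 ≤ l₃=3 ≤ 6+1=7  ✗
parity: l₁+l₂+l₃ = 10 is even

triangle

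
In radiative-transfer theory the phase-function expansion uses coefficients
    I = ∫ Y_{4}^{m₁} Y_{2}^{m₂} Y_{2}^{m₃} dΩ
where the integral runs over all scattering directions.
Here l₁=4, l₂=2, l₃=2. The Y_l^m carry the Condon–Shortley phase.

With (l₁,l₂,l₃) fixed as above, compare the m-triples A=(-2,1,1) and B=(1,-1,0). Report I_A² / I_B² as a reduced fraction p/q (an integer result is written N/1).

l's match ⇒ only the (l;m) 3-j factors differ between A and B.
A: triangle coeff Δ(4,2,2) = 1/630; Σ_t [3,3]: t=3:−1/36 = -1/36; (3j)²=4/63 [(4 2 2; -2 1 1)], sign=+1
B: triangle coeff Δ(4,2,2) = 1/630; Σ_t [1,1]: t=1:−1/24 = -1/24; (3j)²=1/21 [(4 2 2; 1 -1 0)], sign=-1
I_A²/I_B² = (4/63)/(1/21) = 4/3

4/3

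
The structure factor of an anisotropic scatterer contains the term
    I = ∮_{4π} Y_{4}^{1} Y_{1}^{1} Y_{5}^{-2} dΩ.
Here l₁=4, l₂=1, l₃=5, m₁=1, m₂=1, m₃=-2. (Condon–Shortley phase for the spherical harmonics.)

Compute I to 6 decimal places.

Rules hold: Σm=0, L=10 even, 3≤5≤5.
N = 9·3·11 = 297
Δ = 0!·8!·2!/11! = 1/495
Racah Σ t=0..0: t=0:+1/576 = 1/576
⇒ 3j(4 1 5; 0 0 0)² = 5/99, sgn -1
Racah Σ t=0..0: t=0:+1/1440 = 1/1440
⇒ 3j(4 1 5; 1 1 -2)² = 7/165, sgn -1
4πI² = N·(3j₀)²·(3jₘ)² = 7/11
I = +1·√(0.636364/4π) = 0.22503380

0.225034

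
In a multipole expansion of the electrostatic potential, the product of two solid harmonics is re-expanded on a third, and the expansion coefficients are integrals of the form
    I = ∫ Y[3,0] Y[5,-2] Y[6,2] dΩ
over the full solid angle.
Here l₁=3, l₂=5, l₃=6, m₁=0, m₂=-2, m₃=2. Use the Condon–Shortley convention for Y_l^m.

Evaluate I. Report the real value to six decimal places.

0.058844

m-sum 0 ✓  L=14 even ✓  2≤6≤8 ✓
Π(2lᵢ+1) = 7×11×13 = 1001
triangle coeff Δ(3,5,6) = 1/675675
Σ_t [0,2]: t=0:+1/8640 t=1:−1/2304 t=2:+1/8640 = -7/34560
(3j)²=7/429 [(3 5 6; 0 0 0)], sign=-1
Σ_t [0,2]: t=0:+1/8640 t=1:−1/5760 t=2:+1/60480 = -1/24192
(3j)²=8/3003 [(3 5 6; 0 -2 2)], sign=-1
⇒ 4πI² = 56/1287
I = (+1)√(56/1287/(4π)) = 0.05884368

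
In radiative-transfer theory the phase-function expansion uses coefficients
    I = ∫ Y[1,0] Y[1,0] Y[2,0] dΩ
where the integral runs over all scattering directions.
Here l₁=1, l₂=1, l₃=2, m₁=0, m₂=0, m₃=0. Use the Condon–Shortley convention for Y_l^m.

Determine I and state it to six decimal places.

Checks pass: Σm=0; 4 even; l₃=2∈[0,2].
(2·1+1)(2·1+1)(2·2+1) = 45
Δ: 0! 2! 2! / 5! → 1/30
sum: t=0:+1/1 = 1/1
3j²(1 1 2; 0 0 0) = Δ·Π!·Σ² = 2/15  (sign +1)
(m-triple is (0,0,0) — same symbol as above.)
combine: 4πI² = 45·2/15·2/15 = 4/5
take √, sign +1: I = 0.25231325

0.252313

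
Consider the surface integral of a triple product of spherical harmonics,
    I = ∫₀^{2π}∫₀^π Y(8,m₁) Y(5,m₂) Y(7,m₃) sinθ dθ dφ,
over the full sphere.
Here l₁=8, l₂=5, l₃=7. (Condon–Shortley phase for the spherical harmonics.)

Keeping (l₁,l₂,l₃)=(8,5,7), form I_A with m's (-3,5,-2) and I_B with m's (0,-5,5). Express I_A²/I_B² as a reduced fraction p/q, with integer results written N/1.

l's match ⇒ only the (l;m) 3-j factors differ between A and B.
A: triangle coeff Δ(8,5,7) = 1/814773960; Σ_t [6,6]: t=6:+1/248832000 = 1/248832000; (3j)²=63/4199 [(8 5 7; -3 5 -2)], sign=-1
B: triangle coeff Δ(8,5,7) = 1/814773960; Σ_t [0,0]: t=0:+1/1393459200 = 1/1393459200; (3j)²=15/4199 [(8 5 7; 0 -5 5)], sign=+1
I_A²/I_B² = (63/4199)/(15/4199) = 21/5

21/5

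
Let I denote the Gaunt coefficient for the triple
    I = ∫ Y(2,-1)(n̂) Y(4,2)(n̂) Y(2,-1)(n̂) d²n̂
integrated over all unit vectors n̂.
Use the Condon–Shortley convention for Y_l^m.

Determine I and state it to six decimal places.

Rules hold: Σm=0, L=8 even, 2≤2≤6.
N = 5·9·5 = 225
Δ = 4!·0!·4!/9! = 1/630
Racah Σ t=2..2: t=2:+1/16 = 1/16
⇒ 3j(2 4 2; 0 0 0)² = 2/35, sgn +1
Racah Σ t=3..3: t=3:−1/36 = -1/36
⇒ 3j(2 4 2; -1 2 -1)² = 4/63, sgn +1
4πI² = N·(3j₀)²·(3jₘ)² = 40/49
I = +1·√(0.816327/4π) = 0.25487487

0.254875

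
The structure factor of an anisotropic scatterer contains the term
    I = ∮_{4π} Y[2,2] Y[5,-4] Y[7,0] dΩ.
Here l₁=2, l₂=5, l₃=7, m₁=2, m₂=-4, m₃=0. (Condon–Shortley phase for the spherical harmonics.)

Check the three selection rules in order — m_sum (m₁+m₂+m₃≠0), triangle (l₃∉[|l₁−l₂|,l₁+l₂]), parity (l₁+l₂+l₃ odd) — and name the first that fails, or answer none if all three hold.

m_sum

Σmᵢ = -2  ✗
l₃∈[|l₁−l₂|,l₁+l₂]=[3,7], have l₃=7
Σlᵢ = 14 ⇒ even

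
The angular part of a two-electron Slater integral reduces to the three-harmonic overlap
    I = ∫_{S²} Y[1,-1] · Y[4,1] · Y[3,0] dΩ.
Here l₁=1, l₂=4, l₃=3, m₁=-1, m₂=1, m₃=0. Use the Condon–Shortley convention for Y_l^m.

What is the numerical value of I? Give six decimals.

-0.194664

Checks pass: Σm=0; 8 even; l₃=3∈[3,5].
(2·1+1)(2·4+1)(2·3+1) = 189
Δ: 2! 0! 6! / 9! → 1/252
sum: t=1:−1/36 = -1/36
3j²(1 4 3; 0 0 0) = Δ·Π!·Σ² = 4/63  (sign +1)
sum: t=2:+1/72 = 1/72
3j²(1 4 3; -1 1 0) = Δ·Π!·Σ² = 5/126  (sign -1)
combine: 4πI² = 189·4/63·5/126 = 10/21
take √, sign -1: I = -0.19466390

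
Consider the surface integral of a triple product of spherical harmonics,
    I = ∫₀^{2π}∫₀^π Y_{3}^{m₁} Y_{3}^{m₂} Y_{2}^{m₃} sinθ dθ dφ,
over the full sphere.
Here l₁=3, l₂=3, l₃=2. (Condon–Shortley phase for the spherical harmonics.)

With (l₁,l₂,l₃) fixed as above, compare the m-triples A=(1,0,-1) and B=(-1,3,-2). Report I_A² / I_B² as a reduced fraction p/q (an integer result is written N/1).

1/5

Same 3,3,2: normalisation and zero-m 3j drop out of the ratio.
A: Δ: 4! 2! 2! / 9! → 1/3780; sum: t=1:−1/12 t=2:+1/8 = 1/24; 3j²(3 3 2; 1 0 -1) = Δ·Π!·Σ² = 1/210  (sign -1)
B: Δ: 4! 2! 2! / 9! → 1/3780; sum: t=4:+1/96 = 1/96; 3j²(3 3 2; -1 3 -2) = Δ·Π!·Σ² = 1/42  (sign +1)
I_A²/I_B² = (1/210)/(1/42) = 1/5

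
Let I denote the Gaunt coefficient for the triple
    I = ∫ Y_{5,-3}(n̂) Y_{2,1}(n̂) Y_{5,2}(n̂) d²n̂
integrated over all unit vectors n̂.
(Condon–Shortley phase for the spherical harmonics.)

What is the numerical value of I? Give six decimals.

-0.161739

Rules hold: Σm=0, L=12 even, 3≤5≤7.
N = 11·5·11 = 605
Δ = 2!·8!·2!/13! = 1/38610
Racah Σ t=0..2: t=0:+1/2880 t=1:−1/576 t=2:+1/2880 = -1/960
⇒ 3j(5 2 5; 0 0 0)² = 10/429, sgn +1
Racah Σ t=1..2: t=1:−1/10080 t=2:+1/2880 = 1/4032
⇒ 3j(5 2 5; -3 1 2)² = 10/429, sgn -1
4πI² = N·(3j₀)²·(3jₘ)² = 500/1521
I = -1·√(0.328731/4π) = -0.16173926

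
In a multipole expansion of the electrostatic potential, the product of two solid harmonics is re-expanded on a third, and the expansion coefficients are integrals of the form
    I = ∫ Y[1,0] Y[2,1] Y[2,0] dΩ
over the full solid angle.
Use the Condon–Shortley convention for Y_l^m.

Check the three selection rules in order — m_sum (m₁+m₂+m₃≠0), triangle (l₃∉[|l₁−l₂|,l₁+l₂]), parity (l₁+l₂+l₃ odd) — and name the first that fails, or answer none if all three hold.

Σmᵢ = 1  ✗
l₃∈[|l₁−l₂|,l₁+l₂]=[1,3], have l₃=2
Σlᵢ = 5 ⇒ odd

m_sum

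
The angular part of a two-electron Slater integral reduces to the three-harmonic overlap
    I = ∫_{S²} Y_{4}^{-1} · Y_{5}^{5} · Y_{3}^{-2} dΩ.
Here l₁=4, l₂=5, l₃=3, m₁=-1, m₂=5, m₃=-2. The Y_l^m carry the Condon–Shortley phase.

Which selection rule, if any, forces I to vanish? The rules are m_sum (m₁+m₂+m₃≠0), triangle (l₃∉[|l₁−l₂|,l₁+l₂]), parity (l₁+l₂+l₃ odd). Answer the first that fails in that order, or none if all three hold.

m_sum

Σmᵢ = 2  ✗
l₃∈[|l₁−l₂|,l₁+l₂]=[1,9], have l₃=3
Σlᵢ = 12 ⇒ even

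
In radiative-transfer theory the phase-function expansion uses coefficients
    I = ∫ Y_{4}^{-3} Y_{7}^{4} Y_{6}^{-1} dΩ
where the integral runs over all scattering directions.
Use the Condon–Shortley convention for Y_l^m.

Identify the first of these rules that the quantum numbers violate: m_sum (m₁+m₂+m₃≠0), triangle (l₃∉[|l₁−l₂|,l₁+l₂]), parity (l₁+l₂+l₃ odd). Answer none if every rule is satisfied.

m₁+m₂+m₃ = -3 + 4 − 1 = 0  ✓
triangle: |4−7|=3 ≤ l₃=6 ≤ 4+7=11  ✓
parity: l₁+l₂+l₃ = 17 is odd  ✗

parity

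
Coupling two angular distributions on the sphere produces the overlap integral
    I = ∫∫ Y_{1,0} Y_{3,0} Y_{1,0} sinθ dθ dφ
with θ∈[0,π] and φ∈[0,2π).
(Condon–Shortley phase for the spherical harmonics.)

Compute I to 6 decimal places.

0.000000

l₃=1 ∉ [2,4] — triangle fails ⇒ I = 0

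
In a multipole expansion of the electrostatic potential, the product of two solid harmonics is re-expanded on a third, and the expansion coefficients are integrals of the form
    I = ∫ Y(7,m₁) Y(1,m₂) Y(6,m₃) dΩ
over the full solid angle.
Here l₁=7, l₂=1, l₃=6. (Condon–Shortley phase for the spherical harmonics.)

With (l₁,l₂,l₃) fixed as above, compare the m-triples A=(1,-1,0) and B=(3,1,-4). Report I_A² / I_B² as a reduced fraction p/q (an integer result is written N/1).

Shared (l₁,l₂,l₃)=(7,1,6): N and (l;000)² cancel in I_A²/I_B².
A: Δ = 2!·12!·0!/15! = 1/1365; Racah Σ t=0..0: t=0:+1/1036800 = 1/1036800; ⇒ 3j(7 1 6; 1 -1 0)² = 4/195, sgn +1
B: Δ = 2!·12!·0!/15! = 1/1365; Racah Σ t=2..2: t=2:+1/14515200 = 1/14515200; ⇒ 3j(7 1 6; 3 1 -4)² = 2/455, sgn +1
I_A²/I_B² = (4/195)/(2/455) = 14/3

14/3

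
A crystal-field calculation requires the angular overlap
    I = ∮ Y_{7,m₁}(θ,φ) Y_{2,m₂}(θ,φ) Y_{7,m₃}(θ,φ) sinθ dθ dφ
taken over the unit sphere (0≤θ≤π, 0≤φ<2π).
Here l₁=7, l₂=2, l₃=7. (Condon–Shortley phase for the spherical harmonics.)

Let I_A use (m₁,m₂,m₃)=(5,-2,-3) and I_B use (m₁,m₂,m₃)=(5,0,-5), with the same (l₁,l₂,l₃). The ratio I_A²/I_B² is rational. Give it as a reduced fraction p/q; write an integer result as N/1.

2376/361

Same 7,2,7: normalisation and zero-m 3j drop out of the ratio.
A: Δ: 2! 12! 2! / 17! → 1/185640; sum: t=0:+1/29030400 = 1/29030400; 3j²(7 2 7; 5 -2 -3) = Δ·Π!·Σ² = 99/7735  (sign +1)
B: Δ: 2! 12! 2! / 17! → 1/185640; sum: t=0:+1/29030400 t=1:−1/39916800 t=2:+1/1916006400 = 19/1916006400; 3j²(7 2 7; 5 0 -5) = Δ·Π!·Σ² = 361/185640  (sign +1)
I_A²/I_B² = (99/7735)/(361/185640) = 2376/361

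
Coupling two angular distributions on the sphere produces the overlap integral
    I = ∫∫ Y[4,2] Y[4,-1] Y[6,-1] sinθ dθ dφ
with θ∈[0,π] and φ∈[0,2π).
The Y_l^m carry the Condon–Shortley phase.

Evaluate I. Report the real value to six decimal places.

0.097783

Checks pass: Σm=0; 14 even; l₃=6∈[0,8].
(2·4+1)(2·4+1)(2·6+1) = 1053
Δ: 2! 6! 6! / 15! → 1/1261260
sum: t=0:+1/4608 t=1:−1/1296 t=2:+1/4608 = -7/20736
3j²(4 4 6; 0 0 0) = Δ·Π!·Σ² = 20/1287  (sign -1)
sum: t=0:+1/3456 t=1:−1/5760 t=2:+1/172800 = 7/57600
3j²(4 4 6; 2 -1 -1) = Δ·Π!·Σ² = 21/2860  (sign -1)
combine: 4πI² = 1053·20/1287·21/2860 = 189/1573
take √, sign +1: I = 0.09778261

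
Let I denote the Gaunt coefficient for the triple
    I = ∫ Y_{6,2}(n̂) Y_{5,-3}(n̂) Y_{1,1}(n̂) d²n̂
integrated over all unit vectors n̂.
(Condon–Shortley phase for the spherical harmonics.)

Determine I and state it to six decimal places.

Rules hold: Σm=0, L=12 even, 1≤1≤11.
N = 13·11·3 = 429
Δ = 10!·2!·0!/13! = 1/858
Racah Σ t=5..5: t=5:−1/14400 = -1/14400
⇒ 3j(6 5 1; 0 0 0)² = 6/143, sgn +1
Racah Σ t=2..2: t=2:+1/161280 = 1/161280
⇒ 3j(6 5 1; 2 -3 1)² = 1/143, sgn +1
4πI² = N·(3j₀)²·(3jₘ)² = 18/143
I = +1·√(0.125874/4π) = 0.10008369

0.100084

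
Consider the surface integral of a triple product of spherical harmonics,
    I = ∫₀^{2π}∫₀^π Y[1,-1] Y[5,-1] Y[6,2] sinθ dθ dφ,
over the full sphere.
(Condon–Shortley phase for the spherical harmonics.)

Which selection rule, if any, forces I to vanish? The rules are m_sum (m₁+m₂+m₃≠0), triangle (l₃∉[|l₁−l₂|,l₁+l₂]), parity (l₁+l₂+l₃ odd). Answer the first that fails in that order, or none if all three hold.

none

Σmᵢ = 0  ✓
l₃∈[|l₁−l₂|,l₁+l₂]=[4,6], have l₃=6  ✓
Σlᵢ = 12 ⇒ even  ✓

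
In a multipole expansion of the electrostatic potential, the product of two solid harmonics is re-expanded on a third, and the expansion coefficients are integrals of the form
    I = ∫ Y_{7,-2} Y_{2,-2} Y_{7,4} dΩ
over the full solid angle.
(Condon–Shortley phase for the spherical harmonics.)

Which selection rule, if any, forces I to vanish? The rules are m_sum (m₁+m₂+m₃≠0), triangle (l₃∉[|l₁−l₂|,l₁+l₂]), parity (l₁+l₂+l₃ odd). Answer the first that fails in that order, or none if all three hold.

Σmᵢ = 0  ✓
l₃∈[|l₁−l₂|,l₁+l₂]=[5,9], have l₃=7  ✓
Σlᵢ = 16 ⇒ even  ✓

none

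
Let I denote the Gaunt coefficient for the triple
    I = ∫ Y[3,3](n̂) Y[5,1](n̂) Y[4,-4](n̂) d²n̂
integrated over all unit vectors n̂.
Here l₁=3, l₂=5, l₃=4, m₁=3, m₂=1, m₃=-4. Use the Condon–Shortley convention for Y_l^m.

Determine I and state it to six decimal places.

m-sum 0 ✓  L=12 even ✓  2≤4≤8 ✓
Π(2lᵢ+1) = 7×11×9 = 693
triangle coeff Δ(3,5,4) = 1/180180
Σ_t [1,3]: t=1:−1/576 t=2:+1/144 t=3:−1/576 = 1/288
(3j)²=20/1001 [(3 5 4; 0 0 0)], sign=+1
Σ_t [0,0]: t=0:+1/34560 = 1/34560
(3j)²=1/429 [(3 5 4; 3 1 -4)], sign=+1
⇒ 4πI² = 60/1859
I = (+1)√(60/1859/(4π)) = 0.05067935

0.050679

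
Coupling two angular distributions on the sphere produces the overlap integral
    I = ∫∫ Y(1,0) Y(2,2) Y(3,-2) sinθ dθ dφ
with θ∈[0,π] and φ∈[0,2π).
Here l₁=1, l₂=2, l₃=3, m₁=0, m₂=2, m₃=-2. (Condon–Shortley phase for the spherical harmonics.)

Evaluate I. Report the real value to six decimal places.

Rules hold: Σm=0, L=6 even, 1≤3≤3.
N = 3·5·7 = 105
Δ = 0!·2!·4!/7! = 1/105
Racah Σ t=0..0: t=0:+1/4 = 1/4
⇒ 3j(1 2 3; 0 0 0)² = 3/35, sgn -1
Racah Σ t=0..0: t=0:+1/24 = 1/24
⇒ 3j(1 2 3; 0 2 -2)² = 1/21, sgn -1
4πI² = N·(3j₀)²·(3jₘ)² = 3/7
I = +1·√(0.428571/4π) = 0.18467439

0.184674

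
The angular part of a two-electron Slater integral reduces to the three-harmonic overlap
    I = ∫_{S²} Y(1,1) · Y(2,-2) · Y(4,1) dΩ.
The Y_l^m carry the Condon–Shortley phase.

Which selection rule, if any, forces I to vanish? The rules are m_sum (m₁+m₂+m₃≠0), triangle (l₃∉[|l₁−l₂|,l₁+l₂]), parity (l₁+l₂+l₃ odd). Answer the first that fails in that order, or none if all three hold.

m₁+m₂+m₃ = 1 − 2 + 1 = 0  ✓
triangle: |1−2|=1 ≤ l₃=4 ≤ 1+2=3  ✗
parity: l₁+l₂+l₃ = 7 is odd

triangle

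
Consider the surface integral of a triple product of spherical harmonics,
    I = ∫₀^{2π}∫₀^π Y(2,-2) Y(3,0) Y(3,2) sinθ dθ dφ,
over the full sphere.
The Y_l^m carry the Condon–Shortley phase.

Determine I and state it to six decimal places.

-0.188063

m-sum 0 ✓  L=8 even ✓  1≤3≤5 ✓
Π(2lᵢ+1) = 5×7×7 = 245
triangle coeff Δ(2,3,3) = 1/3780
Σ_t [0,2]: t=0:+1/24 t=1:−1/4 t=2:+1/24 = -1/6
(3j)²=4/105 [(2 3 3; 0 0 0)], sign=+1
Σ_t [2,2]: t=2:+1/24 = 1/24
(3j)²=1/21 [(2 3 3; -2 0 2)], sign=-1
⇒ 4πI² = 4/9
I = (-1)√(4/9/(4π)) = -0.18806319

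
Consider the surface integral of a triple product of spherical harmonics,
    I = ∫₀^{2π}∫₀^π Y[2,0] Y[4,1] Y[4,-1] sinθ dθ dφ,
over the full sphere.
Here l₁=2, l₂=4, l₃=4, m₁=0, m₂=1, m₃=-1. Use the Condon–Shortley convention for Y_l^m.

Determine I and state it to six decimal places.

-0.139264

m-sum 0 ✓  L=10 even ✓  2≤4≤6 ✓
Π(2lᵢ+1) = 5×9×9 = 405
triangle coeff Δ(2,4,4) = 1/13860
Σ_t [0,2]: t=0:+1/192 t=1:−1/36 t=2:+1/192 = -5/288
(3j)²=20/693 [(2 4 4; 0 0 0)], sign=-1
Σ_t [0,2]: t=0:+1/480 t=1:−1/48 t=2:+1/144 = -17/1440
(3j)²=289/13860 [(2 4 4; 0 1 -1)], sign=+1
⇒ 4πI² = 1445/5929
I = (-1)√(1445/5929/(4π)) = -0.13926381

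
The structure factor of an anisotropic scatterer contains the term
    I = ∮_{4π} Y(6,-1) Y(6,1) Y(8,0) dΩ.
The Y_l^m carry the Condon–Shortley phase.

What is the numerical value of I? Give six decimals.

Rules hold: Σm=0, L=20 even, 0≤8≤12.
N = 13·13·17 = 2873
Δ = 4!·8!·8!/21! = 1/1309458150
Racah Σ t=0..4: t=0:+1/49766400 t=1:−1/3110400 t=2:+1/1327104 t=3:−1/3110400 t=4:+1/49766400 = 1/6635520
⇒ 3j(6 6 8; 0 0 0)² = 350/46189, sgn +1
Racah Σ t=0..4: t=0:+1/609638400 t=1:−1/12441600 t=2:+1/2073600 t=3:−1/1990656 t=4:+1/12441600 = -1/54190080
⇒ 3j(6 6 8; -1 1 0)² = 50/323323, sgn -1
4πI² = N·(3j₀)²·(3jₘ)² = 2500/742577
I = -1·√(0.00336665/4π) = -0.01636795

-0.016368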